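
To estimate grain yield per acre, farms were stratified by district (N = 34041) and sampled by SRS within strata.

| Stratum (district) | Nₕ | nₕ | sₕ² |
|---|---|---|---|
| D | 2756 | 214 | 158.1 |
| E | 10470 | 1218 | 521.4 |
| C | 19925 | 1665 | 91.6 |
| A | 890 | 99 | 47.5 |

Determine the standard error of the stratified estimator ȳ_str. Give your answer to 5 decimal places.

Var(ȳ_str) = Σₕ Wₕ²(1 − fₕ)sₕ²/nₕ with Wₕ = Nₕ/N, N = 34041.
D: Wₕ = 0.08096119; term = 0.08096119²·(1 − 0.07764877)·158.1/214 = 0.0044665092.
E: Wₕ = 0.30757028; term = 0.30757028²·(1 − 0.11633238)·521.4/1218 = 0.035785033.
C: Wₕ = 0.58532358; term = 0.58532358²·(1 − 0.08356336)·91.6/1665 = 0.017273316.
A: Wₕ = 0.02614494; term = 0.02614494²·(1 − 0.11123596)·47.5/99 = 2.9148774 × 10^-4.
Sum = 0.057816346.
SE = √(0.057816346) = 0.24045.

0.24045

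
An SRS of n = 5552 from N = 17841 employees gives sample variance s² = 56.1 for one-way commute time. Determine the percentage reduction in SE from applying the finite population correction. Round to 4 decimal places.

17.0056

f = n/N = 5552/17841 = 0.31119332.
SE_no-fpc = √(s²/n) = 0.10052098; SE_fpc = √((1−f)s²/n) = 0.08342676.
Ratio = √(1−f) = 0.82994378. Reduction = 100·(1 − 0.82994378) = 17.0056%.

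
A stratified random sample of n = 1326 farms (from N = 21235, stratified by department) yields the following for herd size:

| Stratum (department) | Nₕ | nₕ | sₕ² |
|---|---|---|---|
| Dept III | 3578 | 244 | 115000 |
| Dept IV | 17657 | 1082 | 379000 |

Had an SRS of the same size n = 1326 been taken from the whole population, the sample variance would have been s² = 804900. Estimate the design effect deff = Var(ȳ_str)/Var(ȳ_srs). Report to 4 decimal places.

0.4214

Var(ȳ_str) = Σ Wₕ²(1−fₕ)sₕ²/nₕ with Wₕ = Nₕ/21235:
  Dept III: (3578/21235)²·(1−244/3578)·115000/244 = 12.468362
  Dept IV: (17657/21235)²·(1−1082/17657)·379000/1082 = 227.34106
  → Var(ȳ_str) = 239.80942.
Var(ȳ_srs) = (1 − 1326/21235)·804900/1326 = 569.10917.
deff = 239.80942 / 569.10917 = 0.4214.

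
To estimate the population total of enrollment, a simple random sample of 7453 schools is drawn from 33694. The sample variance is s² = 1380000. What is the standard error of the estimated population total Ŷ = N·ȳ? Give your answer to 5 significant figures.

Var(Ŷ) = N²·Var(ȳ) = N²·(1 − n/N)·s²/n.
f = 7453/33694 = 0.22119665; Var(ȳ) = 0.77880335·1380000/7453 = 144.20349.
Var(Ŷ) = 33694² · 144.20349 = 1.6371215 × 10^11.
SE(Ŷ) = √(1.6371215 × 10^11) = 404610.

404610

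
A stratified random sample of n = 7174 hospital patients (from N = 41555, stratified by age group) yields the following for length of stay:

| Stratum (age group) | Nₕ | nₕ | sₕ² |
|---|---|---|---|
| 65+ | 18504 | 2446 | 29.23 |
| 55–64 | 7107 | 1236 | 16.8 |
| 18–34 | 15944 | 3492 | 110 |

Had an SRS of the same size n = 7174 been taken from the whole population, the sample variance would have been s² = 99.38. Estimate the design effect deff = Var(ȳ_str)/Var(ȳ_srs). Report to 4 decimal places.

Var(ȳ_str) = Σ Wₕ²(1−fₕ)sₕ²/nₕ with Wₕ = Nₕ/41555:
  65+: (18504/41555)²·(1−2446/18504)·29.23/2446 = 0.0020562829
  55–64: (7107/41555)²·(1−1236/7107)·16.8/1236 = 3.2842986 × 10^-4
  18–34: (15944/41555)²·(1−3492/15944)·110/3492 = 0.003621665
  → Var(ȳ_str) = 0.0060063778.
Var(ȳ_srs) = (1 − 7174/41555)·99.38/7174 = 0.011461272.
deff = 0.0060063778 / 0.011461272 = 0.5241.

0.5241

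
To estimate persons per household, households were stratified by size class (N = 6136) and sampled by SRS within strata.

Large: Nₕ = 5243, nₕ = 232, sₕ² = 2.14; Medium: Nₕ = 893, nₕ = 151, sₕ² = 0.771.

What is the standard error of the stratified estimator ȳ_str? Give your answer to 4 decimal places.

Var(ȳ_str) = Σₕ Wₕ²(1 − fₕ)sₕ²/nₕ with Wₕ = Nₕ/N, N = 6136.
Large: Wₕ = 0.85446545; term = 0.85446545²·(1 − 0.04424948)·2.14/232 = 0.0064366419.
Medium: Wₕ = 0.14553455; term = 0.14553455²·(1 − 0.16909295)·0.771/151 = 8.9859106 × 10^-5.
Sum = 0.006526501.
SE = √(0.006526501) = 0.0808.

0.0808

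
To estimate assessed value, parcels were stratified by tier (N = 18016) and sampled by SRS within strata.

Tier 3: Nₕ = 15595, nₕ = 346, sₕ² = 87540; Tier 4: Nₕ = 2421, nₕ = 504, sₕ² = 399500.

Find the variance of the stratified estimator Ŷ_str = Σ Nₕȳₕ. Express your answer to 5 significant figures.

6.3846 × 10^10

Var(Ŷ_str) = Σₕ Nₕ²(1 − fₕ)sₕ²/nₕ.
Tier 3: 15595²·(1 − 346/15595)·87540/346 = 6.0166838 × 10^10.
Tier 4: 2421²·(1 − 504/2421)·399500/504 = 3.6787743 × 10^9.
Sum = 6.3845612 × 10^10.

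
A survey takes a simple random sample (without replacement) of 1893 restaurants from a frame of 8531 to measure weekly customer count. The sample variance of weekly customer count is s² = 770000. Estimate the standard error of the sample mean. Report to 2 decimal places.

Under SRS without replacement, Var(ȳ) = (1 − f)·s²/n with f = n/N = 1893/8531 = 0.22189661.
Var(ȳ) = (1 − 0.22189661)·770000/1893 = 0.77810339·406.76175 = 316.5027.
SE(ȳ) = √(316.5027) = 17.79.

17.79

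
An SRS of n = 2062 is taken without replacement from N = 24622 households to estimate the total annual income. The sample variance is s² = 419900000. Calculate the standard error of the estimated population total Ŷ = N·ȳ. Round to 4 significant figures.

Var(Ŷ) = N²·Var(ȳ) = N²·(1 − n/N)·s²/n.
f = 2062/24622 = 0.08374624; Var(ȳ) = 0.91625376·419900000/2062 = 186583.39.
Var(Ŷ) = 24622² · 186583.39 = 1.1311485 × 10^14.
SE(Ŷ) = √(1.1311485 × 10^14) = 1.064 × 10^7.

1.064 × 10^7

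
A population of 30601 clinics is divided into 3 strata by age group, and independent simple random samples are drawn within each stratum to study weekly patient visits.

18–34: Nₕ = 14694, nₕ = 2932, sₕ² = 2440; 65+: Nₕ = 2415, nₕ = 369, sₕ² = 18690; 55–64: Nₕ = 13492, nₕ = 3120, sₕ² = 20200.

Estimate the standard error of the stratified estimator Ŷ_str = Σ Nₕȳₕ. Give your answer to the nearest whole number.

36057

Var(Ŷ_str) = Σₕ Nₕ²(1 − fₕ)sₕ²/nₕ.
18–34: 14694²·(1 − 2932/14694)·2440/2932 = 1.438292 × 10^8.
65+: 2415²·(1 − 369/2415)·18690/369 = 2.5026822 × 10^8.
55–64: 13492²·(1 − 3120/13492)·20200/3120 = 9.0601548 × 10^8.
Sum = 1.3001129 × 10^9.
SE = √(1.3001129 × 10^9) = 36057.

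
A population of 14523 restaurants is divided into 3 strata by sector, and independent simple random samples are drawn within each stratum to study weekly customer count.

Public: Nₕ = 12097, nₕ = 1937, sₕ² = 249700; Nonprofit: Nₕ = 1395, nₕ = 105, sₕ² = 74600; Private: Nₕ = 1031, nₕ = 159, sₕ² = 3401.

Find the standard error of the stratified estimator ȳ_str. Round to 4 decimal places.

9.0151

Var(ȳ_str) = Σₕ Wₕ²(1 − fₕ)sₕ²/nₕ with Wₕ = Nₕ/N, N = 14523.
Public: Wₕ = 0.83295462; term = 0.83295462²·(1 − 0.16012234)·249700/1937 = 75.118626.
Nonprofit: Wₕ = 0.09605453; term = 0.09605453²·(1 − 0.07526882)·74600/105 = 6.0617884.
Private: Wₕ = 0.07099084; term = 0.07099084²·(1 − 0.15421920)·3401/159 = 0.091174205.
Sum = 81.271589.
SE = √(81.271589) = 9.0151.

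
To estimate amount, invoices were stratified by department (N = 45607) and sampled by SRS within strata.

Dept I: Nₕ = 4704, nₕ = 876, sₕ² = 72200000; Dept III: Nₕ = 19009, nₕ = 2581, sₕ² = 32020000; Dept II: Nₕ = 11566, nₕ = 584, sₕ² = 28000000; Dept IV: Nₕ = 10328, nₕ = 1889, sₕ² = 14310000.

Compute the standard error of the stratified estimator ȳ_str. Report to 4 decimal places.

76.2979

Var(ȳ_str) = Σₕ Wₕ²(1 − fₕ)sₕ²/nₕ with Wₕ = Nₕ/N, N = 45607.
Dept I: Wₕ = 0.10314206; term = 0.10314206²·(1 − 0.18622449)·72200000/876 = 713.52521.
Dept III: Wₕ = 0.41680005; term = 0.41680005²·(1 − 0.13577779)·32020000/2581 = 1862.5772.
Dept II: Wₕ = 0.25360142; term = 0.25360142²·(1 − 0.05049282)·28000000/584 = 2927.8364.
Dept IV: Wₕ = 0.22645647; term = 0.22645647²·(1 − 0.18290085)·14310000/1889 = 317.43286.
Sum = 5821.3717.
SE = √(5821.3717) = 76.2979.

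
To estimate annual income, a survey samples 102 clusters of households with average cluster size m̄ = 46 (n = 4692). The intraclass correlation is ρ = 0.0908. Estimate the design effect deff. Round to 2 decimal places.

deff = 1 + (46 − 1)·0.0908 = 1 + 4.086 = 5.086.

5.09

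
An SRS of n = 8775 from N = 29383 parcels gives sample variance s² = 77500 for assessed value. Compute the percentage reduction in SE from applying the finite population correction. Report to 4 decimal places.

f = n/N = 8775/29383 = 0.29864207.
SE_no-fpc = √(s²/n) = 2.9718528; SE_fpc = √((1−f)s²/n) = 2.488841.
Ratio = √(1−f) = 0.83747115. Reduction = 100·(1 − 0.83747115) = 16.2529%.

16.2529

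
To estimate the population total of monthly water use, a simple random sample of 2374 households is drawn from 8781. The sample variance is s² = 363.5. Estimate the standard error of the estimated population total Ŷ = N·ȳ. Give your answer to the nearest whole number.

2935

Var(Ŷ) = N²·Var(ȳ) = N²·(1 − n/N)·s²/n.
f = 2374/8781 = 0.27035645; Var(ȳ) = 0.72964355·363.5/2374 = 0.11172091.
Var(Ŷ) = 8781² · 0.11172091 = 8.6143481 × 10^6.
SE(Ŷ) = √(8.6143481 × 10^6) = 2935.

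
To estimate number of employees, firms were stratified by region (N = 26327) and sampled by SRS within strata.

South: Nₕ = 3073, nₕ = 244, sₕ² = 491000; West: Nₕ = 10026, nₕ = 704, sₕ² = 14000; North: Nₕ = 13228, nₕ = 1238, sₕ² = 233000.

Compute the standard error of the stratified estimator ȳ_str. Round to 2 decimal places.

8.43

Var(ȳ_str) = Σₕ Wₕ²(1 − fₕ)sₕ²/nₕ with Wₕ = Nₕ/N, N = 26327.
South: Wₕ = 0.11672428; term = 0.11672428²·(1 − 0.07940124)·491000/244 = 25.239714.
West: Wₕ = 0.38082577; term = 0.38082577²·(1 − 0.07021743)·14000/704 = 2.6815718.
North: Wₕ = 0.50244996; term = 0.50244996²·(1 − 0.09358936)·233000/1238 = 43.067127.
Sum = 70.988413.
SE = √(70.988413) = 8.43.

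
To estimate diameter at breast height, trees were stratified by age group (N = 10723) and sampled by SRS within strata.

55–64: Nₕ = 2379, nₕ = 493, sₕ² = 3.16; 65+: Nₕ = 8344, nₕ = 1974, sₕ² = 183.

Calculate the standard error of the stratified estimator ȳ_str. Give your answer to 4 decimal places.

Var(ȳ_str) = Σₕ Wₕ²(1 − fₕ)sₕ²/nₕ with Wₕ = Nₕ/N, N = 10723.
55–64: Wₕ = 0.22185955; term = 0.22185955²·(1 − 0.20722993)·3.16/493 = 2.5011727 × 10^-4.
65+: Wₕ = 0.77814045; term = 0.77814045²·(1 − 0.23657718)·183/1974 = 0.042853378.
Sum = 0.043103495.
SE = √(0.043103495) = 0.2076.

0.2076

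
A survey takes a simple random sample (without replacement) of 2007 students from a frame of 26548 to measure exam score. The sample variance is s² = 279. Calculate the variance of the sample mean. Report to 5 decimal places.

0.12850

Under SRS without replacement, Var(ȳ) = (1 − f)·s²/n with f = n/N = 2007/26548 = 0.07559892.
Var(ȳ) = (1 − 0.07559892)·279/2007 = 0.92440108·0.13901345 = 0.12850419.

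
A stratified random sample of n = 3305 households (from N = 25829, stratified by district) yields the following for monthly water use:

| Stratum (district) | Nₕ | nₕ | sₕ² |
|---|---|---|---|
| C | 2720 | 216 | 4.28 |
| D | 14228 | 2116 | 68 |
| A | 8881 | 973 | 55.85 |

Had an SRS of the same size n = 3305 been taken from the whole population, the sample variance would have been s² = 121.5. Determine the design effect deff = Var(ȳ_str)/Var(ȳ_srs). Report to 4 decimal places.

0.4537

Var(ȳ_str) = Σ Wₕ²(1−fₕ)sₕ²/nₕ with Wₕ = Nₕ/25829:
  C: (2720/25829)²·(1−216/2720)·4.28/216 = 2.022917 × 10^-4
  D: (14228/25829)²·(1−2116/14228)·68/2116 = 0.0083011409
  A: (8881/25829)²·(1−973/8881)·55.85/973 = 0.0060425977
  → Var(ȳ_str) = 0.01454603.
Var(ȳ_srs) = (1 − 3305/25829)·121.5/3305 = 0.032058466.
deff = 0.01454603 / 0.032058466 = 0.4537.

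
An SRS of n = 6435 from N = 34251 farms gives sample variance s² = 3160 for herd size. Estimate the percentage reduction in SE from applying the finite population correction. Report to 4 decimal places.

9.8822

f = n/N = 6435/34251 = 0.18787773.
SE_no-fpc = √(s²/n) = 0.70075994; SE_fpc = √((1−f)s²/n) = 0.63150963.
Ratio = √(1−f) = 0.90117827. Reduction = 100·(1 − 0.90117827) = 9.8822%.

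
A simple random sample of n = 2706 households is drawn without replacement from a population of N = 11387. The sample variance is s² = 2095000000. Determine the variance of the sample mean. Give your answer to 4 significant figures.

590200

Under SRS without replacement, Var(ȳ) = (1 − f)·s²/n with f = n/N = 2706/11387 = 0.23763941.
Var(ȳ) = (1 − 0.23763941)·2095000000/2706 = 0.76236059·774205.47 = 590223.74.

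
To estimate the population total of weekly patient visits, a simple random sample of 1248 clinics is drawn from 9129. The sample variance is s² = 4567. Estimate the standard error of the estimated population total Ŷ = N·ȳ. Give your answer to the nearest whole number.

16226

Var(Ŷ) = N²·Var(ȳ) = N²·(1 − n/N)·s²/n.
f = 1248/9129 = 0.13670720; Var(ȳ) = 0.86329280·4567/1248 = 3.1591813.
Var(Ŷ) = 9129² · 3.1591813 = 2.6328188 × 10^8.
SE(Ŷ) = √(2.6328188 × 10^8) = 16226.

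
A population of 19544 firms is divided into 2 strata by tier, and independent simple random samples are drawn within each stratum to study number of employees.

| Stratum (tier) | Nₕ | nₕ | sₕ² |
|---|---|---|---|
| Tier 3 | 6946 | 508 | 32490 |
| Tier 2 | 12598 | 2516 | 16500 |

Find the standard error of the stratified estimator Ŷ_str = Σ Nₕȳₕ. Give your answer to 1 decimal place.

60770.0

Var(Ŷ_str) = Σₕ Nₕ²(1 − fₕ)sₕ²/nₕ.
Tier 3: 6946²·(1 − 508/6946)·32490/508 = 2.8600377 × 10^9.
Tier 2: 12598²·(1 − 2516/12598)·16500/2516 = 8.3295512 × 10^8.
Sum = 3.6929928 × 10^9.
SE = √(3.6929928 × 10^9) = 60770.0.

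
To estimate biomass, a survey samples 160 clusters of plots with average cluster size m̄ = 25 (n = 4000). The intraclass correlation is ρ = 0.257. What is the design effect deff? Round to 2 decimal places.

deff = 1 + (25 − 1)·0.257 = 1 + 6.168 = 7.168.

7.17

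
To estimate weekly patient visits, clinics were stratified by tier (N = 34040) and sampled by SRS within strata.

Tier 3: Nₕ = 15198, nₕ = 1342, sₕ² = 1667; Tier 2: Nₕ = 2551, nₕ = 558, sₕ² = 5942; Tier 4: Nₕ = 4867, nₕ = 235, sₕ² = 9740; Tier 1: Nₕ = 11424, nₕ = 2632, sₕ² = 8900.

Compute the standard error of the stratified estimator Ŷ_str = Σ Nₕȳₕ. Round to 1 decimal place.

Var(Ŷ_str) = Σₕ Nₕ²(1 − fₕ)sₕ²/nₕ.
Tier 3: 15198²·(1 − 1342/15198)·1667/1342 = 2.6158172 × 10^8.
Tier 2: 2551²·(1 − 558/2551)·5942/558 = 5.4139745 × 10^7.
Tier 4: 4867²·(1 − 235/4867)·9740/235 = 9.3437453 × 10^8.
Tier 1: 11424²·(1 − 2632/11424)·8900/2632 = 3.3963309 × 10^8.
Sum = 1.5897291 × 10^9.
SE = √(1.5897291 × 10^9) = 39871.4.

39871.4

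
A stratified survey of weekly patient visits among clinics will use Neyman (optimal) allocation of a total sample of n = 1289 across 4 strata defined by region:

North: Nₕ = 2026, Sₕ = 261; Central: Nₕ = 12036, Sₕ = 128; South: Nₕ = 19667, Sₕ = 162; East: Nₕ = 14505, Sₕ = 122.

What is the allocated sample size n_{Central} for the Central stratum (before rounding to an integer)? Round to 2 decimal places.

282.68

Neyman allocation: nₕ = n·NₕSₕ / Σⱼ NⱼSⱼ.
Σ NⱼSⱼ = 2026·261 + 12036·128 + 19667·162 + 14505·122 = 7.025058 × 10^6.
n_{Central} = 1289·12036·128 / (7.025058 × 10^6) = 282.68.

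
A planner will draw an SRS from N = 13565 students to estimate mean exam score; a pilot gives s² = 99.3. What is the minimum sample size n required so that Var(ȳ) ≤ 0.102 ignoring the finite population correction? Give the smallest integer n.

974

Without fpc, n₀ = s²/D = 99.3/0.102 = 973.5294.
Rounding up, n = 974.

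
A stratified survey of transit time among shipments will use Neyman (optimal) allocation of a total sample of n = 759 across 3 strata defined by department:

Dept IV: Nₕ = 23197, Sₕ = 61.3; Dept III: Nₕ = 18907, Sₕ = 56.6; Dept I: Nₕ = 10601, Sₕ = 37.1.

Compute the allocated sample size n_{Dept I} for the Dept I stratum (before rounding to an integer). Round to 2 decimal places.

103.46

Neyman allocation: nₕ = n·NₕSₕ / Σⱼ NⱼSⱼ.
Σ NⱼSⱼ = 23197·61.3 + 18907·56.6 + 10601·37.1 = 2.8854094 × 10^6.
n_{Dept I} = 759·10601·37.1 / (2.8854094 × 10^6) = 103.46.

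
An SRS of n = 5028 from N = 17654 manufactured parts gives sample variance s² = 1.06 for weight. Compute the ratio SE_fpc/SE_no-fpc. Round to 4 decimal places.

f = n/N = 5028/17654 = 0.28480798.
SE_no-fpc = √(s²/n) = 0.014519622; SE_fpc = √((1−f)s²/n) = 0.012279103.
Ratio = √(1−f) = 0.84569027.

0.8457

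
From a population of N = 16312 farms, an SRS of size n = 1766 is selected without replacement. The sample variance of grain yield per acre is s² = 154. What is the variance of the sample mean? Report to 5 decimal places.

0.07776

Under SRS without replacement, Var(ȳ) = (1 − f)·s²/n with f = n/N = 1766/16312 = 0.10826385.
Var(ȳ) = (1 − 0.10826385)·154/1766 = 0.89173615·0.087202718 = 0.077761816.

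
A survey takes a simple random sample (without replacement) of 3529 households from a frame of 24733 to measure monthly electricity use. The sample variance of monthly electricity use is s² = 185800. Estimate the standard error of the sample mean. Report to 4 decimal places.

Under SRS without replacement, Var(ȳ) = (1 − f)·s²/n with f = n/N = 3529/24733 = 0.14268386.
Var(ȳ) = (1 − 0.14268386)·185800/3529 = 0.85731614·52.649476 = 45.137245.
SE(ȳ) = √(45.137245) = 6.7184.

6.7184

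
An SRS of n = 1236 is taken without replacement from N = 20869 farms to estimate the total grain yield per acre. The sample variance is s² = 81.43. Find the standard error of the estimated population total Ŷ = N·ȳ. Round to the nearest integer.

5195

Var(Ŷ) = N²·Var(ȳ) = N²·(1 − n/N)·s²/n.
f = 1236/20869 = 0.05922660; Var(ȳ) = 0.94077340·81.43/1236 = 0.061979917.
Var(Ŷ) = 20869² · 0.061979917 = 2.6993194 × 10^7.
SE(Ŷ) = √(2.6993194 × 10^7) = 5195.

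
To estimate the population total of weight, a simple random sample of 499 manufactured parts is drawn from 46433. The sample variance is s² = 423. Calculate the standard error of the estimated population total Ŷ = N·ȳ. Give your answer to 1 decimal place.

Var(Ŷ) = N²·Var(ȳ) = N²·(1 − n/N)·s²/n.
f = 499/46433 = 0.01074667; Var(ȳ) = 0.98925333·423/499 = 0.83858549.
Var(Ŷ) = 46433² · 0.83858549 = 1.80801 × 10^9.
SE(Ŷ) = √(1.80801 × 10^9) = 42520.7.

42520.7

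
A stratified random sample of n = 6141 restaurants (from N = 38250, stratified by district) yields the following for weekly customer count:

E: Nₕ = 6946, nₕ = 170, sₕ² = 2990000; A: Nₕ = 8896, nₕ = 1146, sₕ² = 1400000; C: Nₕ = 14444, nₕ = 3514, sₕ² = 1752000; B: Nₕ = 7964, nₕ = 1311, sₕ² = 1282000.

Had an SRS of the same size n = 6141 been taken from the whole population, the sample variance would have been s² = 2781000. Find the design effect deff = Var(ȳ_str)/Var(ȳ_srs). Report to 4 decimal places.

Var(ȳ_str) = Σ Wₕ²(1−fₕ)sₕ²/nₕ with Wₕ = Nₕ/38250:
  E: (6946/38250)²·(1−170/6946)·2990000/170 = 565.80602
  A: (8896/38250)²·(1−1146/8896)·1400000/1146 = 57.567453
  C: (14444/38250)²·(1−3514/14444)·1752000/3514 = 53.79936
  B: (7964/38250)²·(1−1311/7964)·1282000/1311 = 35.413694
  → Var(ȳ_str) = 712.58653.
Var(ȳ_srs) = (1 − 6141/38250)·2781000/6141 = 380.15196.
deff = 712.58653 / 380.15196 = 1.8745.

1.8745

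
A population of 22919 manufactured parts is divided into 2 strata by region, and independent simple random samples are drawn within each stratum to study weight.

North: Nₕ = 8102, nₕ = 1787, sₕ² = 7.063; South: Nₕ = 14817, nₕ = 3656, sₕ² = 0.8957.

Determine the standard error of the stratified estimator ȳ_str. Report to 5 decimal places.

0.02150

Var(ȳ_str) = Σₕ Wₕ²(1 − fₕ)sₕ²/nₕ with Wₕ = Nₕ/N, N = 22919.
North: Wₕ = 0.35350582; term = 0.35350582²·(1 − 0.22056282)·7.063/1787 = 3.8498066 × 10^-4.
South: Wₕ = 0.64649418; term = 0.64649418²·(1 − 0.24674361)·0.8957/3656 = 7.7130909 × 10^-5.
Sum = 4.6211157 × 10^-4.
SE = √(4.6211157 × 10^-4) = 0.02150.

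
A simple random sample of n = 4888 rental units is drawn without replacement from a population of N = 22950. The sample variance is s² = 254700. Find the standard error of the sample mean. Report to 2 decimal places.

Under SRS without replacement, Var(ȳ) = (1 − f)·s²/n with f = n/N = 4888/22950 = 0.21298475.
Var(ȳ) = (1 − 0.21298475)·254700/4888 = 0.78701525·52.107201 = 41.009162.
SE(ȳ) = √(41.009162) = 6.40.

6.40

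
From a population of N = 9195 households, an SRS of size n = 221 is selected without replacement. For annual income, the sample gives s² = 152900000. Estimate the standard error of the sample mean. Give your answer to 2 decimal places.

821.72

Under SRS without replacement, Var(ȳ) = (1 − f)·s²/n with f = n/N = 221/9195 = 0.02403480.
Var(ȳ) = (1 − 0.02403480)·152900000/221 = 0.97596520·691855.2 = 675226.6.
SE(ȳ) = √(675226.6) = 821.72.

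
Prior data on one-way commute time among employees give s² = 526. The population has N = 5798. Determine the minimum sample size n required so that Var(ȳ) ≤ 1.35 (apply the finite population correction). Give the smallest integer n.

Without fpc, n₀ = s²/D = 526/1.35 = 389.6296.
With fpc, (1 − n/N)·s²/n ≤ D requires n ≥ n₀/(1 + n₀/N) = 389.6296/(1 + 389.6296/5798) = 365.0950.
Rounding up, n = 366.

366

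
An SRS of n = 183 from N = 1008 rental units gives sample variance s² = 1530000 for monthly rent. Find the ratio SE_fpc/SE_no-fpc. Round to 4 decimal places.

f = n/N = 183/1008 = 0.18154762.
SE_no-fpc = √(s²/n) = 91.436621; SE_fpc = √((1−f)s²/n) = 82.72121.
Ratio = √(1−f) = 0.90468358.

0.9047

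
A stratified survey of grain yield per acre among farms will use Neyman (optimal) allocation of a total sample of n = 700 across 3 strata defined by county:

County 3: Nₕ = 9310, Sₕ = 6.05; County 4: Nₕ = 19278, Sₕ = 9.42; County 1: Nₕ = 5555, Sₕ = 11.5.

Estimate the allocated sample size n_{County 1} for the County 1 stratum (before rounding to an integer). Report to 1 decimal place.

148.2

Neyman allocation: nₕ = n·NₕSₕ / Σⱼ NⱼSⱼ.
Σ NⱼSⱼ = 9310·6.05 + 19278·9.42 + 5555·11.5 = 301806.76.
n_{County 1} = 700·5555·11.5 / 301806.76 = 148.2.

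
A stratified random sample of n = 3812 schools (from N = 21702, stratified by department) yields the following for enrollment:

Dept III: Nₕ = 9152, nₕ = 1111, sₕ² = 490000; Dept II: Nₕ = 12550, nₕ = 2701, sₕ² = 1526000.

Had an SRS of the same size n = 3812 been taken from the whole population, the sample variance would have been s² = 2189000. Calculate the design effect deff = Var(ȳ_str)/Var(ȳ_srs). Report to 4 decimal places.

0.4588

Var(ȳ_str) = Σ Wₕ²(1−fₕ)sₕ²/nₕ with Wₕ = Nₕ/21702:
  Dept III: (9152/21702)²·(1−1111/9152)·490000/1111 = 68.914177
  Dept II: (12550/21702)²·(1−2701/12550)·1526000/2701 = 148.27444
  → Var(ȳ_str) = 217.18862.
Var(ȳ_srs) = (1 − 3812/21702)·2189000/3812 = 473.37296.
deff = 217.18862 / 473.37296 = 0.4588.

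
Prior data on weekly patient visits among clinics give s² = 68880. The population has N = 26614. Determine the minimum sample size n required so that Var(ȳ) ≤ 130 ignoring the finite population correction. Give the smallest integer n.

530

Without fpc, n₀ = s²/D = 68880/130 = 529.8462.
Rounding up, n = 530.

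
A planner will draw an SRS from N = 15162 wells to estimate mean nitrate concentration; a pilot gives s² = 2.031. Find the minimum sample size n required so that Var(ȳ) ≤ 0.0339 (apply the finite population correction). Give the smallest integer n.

Without fpc, n₀ = s²/D = 2.031/0.0339 = 59.9115.
With fpc, (1 − n/N)·s²/n ≤ D requires n ≥ n₀/(1 + n₀/N) = 59.9115/(1 + 59.9115/15162) = 59.6757.
Rounding up, n = 60.

60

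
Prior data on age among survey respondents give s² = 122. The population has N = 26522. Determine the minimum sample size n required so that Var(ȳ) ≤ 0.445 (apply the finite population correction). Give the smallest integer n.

Without fpc, n₀ = s²/D = 122/0.445 = 274.1573.
With fpc, (1 − n/N)·s²/n ≤ D requires n ≥ n₀/(1 + n₀/N) = 274.1573/(1 + 274.1573/26522) = 271.3523.
Rounding up, n = 272.

272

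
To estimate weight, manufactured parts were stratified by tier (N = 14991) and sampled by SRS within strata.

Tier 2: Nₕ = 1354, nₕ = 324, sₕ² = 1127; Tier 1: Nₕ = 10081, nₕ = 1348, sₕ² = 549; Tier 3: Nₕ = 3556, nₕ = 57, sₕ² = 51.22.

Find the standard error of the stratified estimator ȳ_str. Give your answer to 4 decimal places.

0.4805

Var(ȳ_str) = Σₕ Wₕ²(1 − fₕ)sₕ²/nₕ with Wₕ = Nₕ/N, N = 14991.
Tier 2: Wₕ = 0.09032086; term = 0.09032086²·(1 − 0.23929099)·1127/324 = 0.02158607.
Tier 1: Wₕ = 0.67247015; term = 0.67247015²·(1 − 0.13371689)·549/1348 = 0.15954688.
Tier 3: Wₕ = 0.23720899; term = 0.23720899²·(1 − 0.01602925)·51.22/57 = 0.049751847.
Sum = 0.2308848.
SE = √(0.2308848) = 0.4805.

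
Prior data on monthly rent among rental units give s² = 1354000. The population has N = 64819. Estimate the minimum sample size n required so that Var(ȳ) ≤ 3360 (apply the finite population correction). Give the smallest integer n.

Without fpc, n₀ = s²/D = 1354000/3360 = 402.9762.
With fpc, (1 − n/N)·s²/n ≤ D requires n ≥ n₀/(1 + n₀/N) = 402.9762/(1 + 402.9762/64819) = 400.4864.
Rounding up, n = 401.

401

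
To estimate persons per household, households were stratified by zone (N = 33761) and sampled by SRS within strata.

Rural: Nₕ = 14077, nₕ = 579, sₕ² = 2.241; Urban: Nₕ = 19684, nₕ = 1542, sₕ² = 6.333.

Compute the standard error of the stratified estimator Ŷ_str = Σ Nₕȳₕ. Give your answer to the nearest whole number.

1484

Var(Ŷ_str) = Σₕ Nₕ²(1 − fₕ)sₕ²/nₕ.
Rural: 14077²·(1 − 579/14077)·2.241/579 = 735432.52.
Urban: 19684²·(1 − 1542/19684)·6.333/1542 = 1.4666404 × 10^6.
Sum = 2.2020729 × 10^6.
SE = √(2.2020729 × 10^6) = 1484.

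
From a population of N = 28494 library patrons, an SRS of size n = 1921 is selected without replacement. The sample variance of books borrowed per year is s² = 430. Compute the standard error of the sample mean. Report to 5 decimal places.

Under SRS without replacement, Var(ȳ) = (1 − f)·s²/n with f = n/N = 1921/28494 = 0.06741770.
Var(ȳ) = (1 − 0.06741770)·430/1921 = 0.93258230·0.22384175 = 0.20875085.
SE(ȳ) = √(0.20875085) = 0.45689.

0.45689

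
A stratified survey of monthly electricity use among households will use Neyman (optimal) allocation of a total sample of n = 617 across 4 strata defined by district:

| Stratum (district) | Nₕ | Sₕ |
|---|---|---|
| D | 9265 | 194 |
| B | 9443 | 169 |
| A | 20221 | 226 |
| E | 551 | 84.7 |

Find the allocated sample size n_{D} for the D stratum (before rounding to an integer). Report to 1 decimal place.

Neyman allocation: nₕ = n·NₕSₕ / Σⱼ NⱼSⱼ.
Σ NⱼSⱼ = 9265·194 + 9443·169 + 20221·226 + 551·84.7 = 8.0098927 × 10^6.
n_{D} = 617·9265·194 / (8.0098927 × 10^6) = 138.5.

138.5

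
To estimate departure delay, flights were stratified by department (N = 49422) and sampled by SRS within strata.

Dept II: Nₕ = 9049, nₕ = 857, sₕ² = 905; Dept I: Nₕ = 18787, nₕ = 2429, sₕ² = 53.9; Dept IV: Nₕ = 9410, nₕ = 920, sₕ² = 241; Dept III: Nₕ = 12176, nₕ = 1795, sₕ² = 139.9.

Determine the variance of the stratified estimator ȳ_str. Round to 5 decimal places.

Var(ȳ_str) = Σₕ Wₕ²(1 − fₕ)sₕ²/nₕ with Wₕ = Nₕ/N, N = 49422.
Dept II: Wₕ = 0.18309660; term = 0.18309660²·(1 − 0.09470660)·905/857 = 0.032049234.
Dept I: Wₕ = 0.38013435; term = 0.38013435²·(1 − 0.12929153)·53.9/2429 = 0.002791954.
Dept IV: Wₕ = 0.19040104; term = 0.19040104²·(1 − 0.09776833)·241/920 = 0.008568127.
Dept III: Wₕ = 0.24636801; term = 0.24636801²·(1 − 0.14742116)·139.9/1795 = 0.0040332622.
Sum = 0.047442577.

0.04744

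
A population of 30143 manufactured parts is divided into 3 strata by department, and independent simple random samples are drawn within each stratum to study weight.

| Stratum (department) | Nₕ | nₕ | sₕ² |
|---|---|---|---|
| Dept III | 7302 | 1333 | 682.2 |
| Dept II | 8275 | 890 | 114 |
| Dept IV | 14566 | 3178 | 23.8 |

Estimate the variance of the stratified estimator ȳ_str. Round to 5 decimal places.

Var(ȳ_str) = Σₕ Wₕ²(1 − fₕ)sₕ²/nₕ with Wₕ = Nₕ/N, N = 30143.
Dept III: Wₕ = 0.24224530; term = 0.24224530²·(1 − 0.18255273)·682.2/1333 = 0.02455003.
Dept II: Wₕ = 0.27452477; term = 0.27452477²·(1 − 0.10755287)·114/890 = 0.0086151015.
Dept IV: Wₕ = 0.48322994; term = 0.48322994²·(1 − 0.21817932)·23.8/3178 = 0.0013672184.
Sum = 0.03453235.

0.03453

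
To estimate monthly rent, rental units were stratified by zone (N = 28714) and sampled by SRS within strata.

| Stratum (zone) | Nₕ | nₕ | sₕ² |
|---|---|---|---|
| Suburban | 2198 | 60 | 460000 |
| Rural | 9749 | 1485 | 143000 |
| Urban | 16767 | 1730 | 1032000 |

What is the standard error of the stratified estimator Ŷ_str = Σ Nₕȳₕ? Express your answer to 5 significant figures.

Var(Ŷ_str) = Σₕ Nₕ²(1 − fₕ)sₕ²/nₕ.
Suburban: 2198²·(1 − 60/2198)·460000/60 = 3.6028151 × 10^10.
Rural: 9749²·(1 − 1485/9749)·143000/1485 = 7.758182 × 10^9.
Urban: 16767²·(1 − 1730/16767)·1032000/1730 = 1.504008 × 10^11.
Sum = 1.9418713 × 10^11.
SE = √(1.9418713 × 10^11) = 440670.

440670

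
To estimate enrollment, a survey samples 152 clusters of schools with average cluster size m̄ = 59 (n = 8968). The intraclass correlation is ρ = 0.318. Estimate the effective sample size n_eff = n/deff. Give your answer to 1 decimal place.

461.2

deff = 1 + (59 − 1)·0.318 = 1 + 18.444 = 19.444.
n_eff = 8968 / 19.444 = 461.2.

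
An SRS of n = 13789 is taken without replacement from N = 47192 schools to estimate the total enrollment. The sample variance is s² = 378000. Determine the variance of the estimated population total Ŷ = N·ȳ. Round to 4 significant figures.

Var(Ŷ) = N²·Var(ȳ) = N²·(1 − n/N)·s²/n.
f = 13789/47192 = 0.29218935; Var(ȳ) = 0.70781065·378000/13789 = 19.403323.
Var(Ŷ) = 47192² · 19.403323 = 4.3212847 × 10^10.

4.321 × 10^10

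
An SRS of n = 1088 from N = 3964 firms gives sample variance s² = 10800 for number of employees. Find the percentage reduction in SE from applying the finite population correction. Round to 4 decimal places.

14.8220

f = n/N = 1088/3964 = 0.27447023.
SE_no-fpc = √(s²/n) = 3.1506302; SE_fpc = √((1−f)s²/n) = 2.6836449.
Ratio = √(1−f) = 0.85178035. Reduction = 100·(1 − 0.85178035) = 14.8220%.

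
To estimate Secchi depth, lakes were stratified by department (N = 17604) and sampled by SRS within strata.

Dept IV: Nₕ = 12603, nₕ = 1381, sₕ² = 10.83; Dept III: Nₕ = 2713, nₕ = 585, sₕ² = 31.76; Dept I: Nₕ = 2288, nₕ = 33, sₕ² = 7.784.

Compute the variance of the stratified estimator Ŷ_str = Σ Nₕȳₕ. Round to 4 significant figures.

Var(Ŷ_str) = Σₕ Nₕ²(1 − fₕ)sₕ²/nₕ.
Dept IV: 12603²·(1 − 1381/12603)·10.83/1381 = 1.1091211 × 10^6.
Dept III: 2713²·(1 − 585/2713)·31.76/585 = 313433.96.
Dept I: 2288²·(1 − 33/2288)·7.784/33 = 1.2170025 × 10^6.
Sum = 2.6395576 × 10^6.

2.640 × 10^6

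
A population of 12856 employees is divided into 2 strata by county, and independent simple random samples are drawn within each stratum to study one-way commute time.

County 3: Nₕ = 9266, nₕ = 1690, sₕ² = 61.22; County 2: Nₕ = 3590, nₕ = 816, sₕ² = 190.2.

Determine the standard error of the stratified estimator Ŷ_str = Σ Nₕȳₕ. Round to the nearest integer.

2205

Var(Ŷ_str) = Σₕ Nₕ²(1 − fₕ)sₕ²/nₕ.
County 3: 9266²·(1 − 1690/9266)·61.22/1690 = 2.5429562 × 10^6.
County 2: 3590²·(1 − 816/3590)·190.2/816 = 2.3212465 × 10^6.
Sum = 4.8642027 × 10^6.
SE = √(4.8642027 × 10^6) = 2205.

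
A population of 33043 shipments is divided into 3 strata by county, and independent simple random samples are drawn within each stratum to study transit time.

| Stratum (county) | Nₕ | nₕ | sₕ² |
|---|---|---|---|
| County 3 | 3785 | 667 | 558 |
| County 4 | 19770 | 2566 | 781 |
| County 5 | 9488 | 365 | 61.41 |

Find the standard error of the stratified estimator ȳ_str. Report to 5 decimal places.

Var(ȳ_str) = Σₕ Wₕ²(1 − fₕ)sₕ²/nₕ with Wₕ = Nₕ/N, N = 33043.
County 3: Wₕ = 0.11454771; term = 0.11454771²·(1 − 0.17622193)·558/667 = 0.0090425604.
County 4: Wₕ = 0.59831129; term = 0.59831129²·(1 − 0.12979262)·781/2566 = 0.094813798.
County 5: Wₕ = 0.28714100; term = 0.28714100²·(1 − 0.03846965)·61.41/365 = 0.013338274.
Sum = 0.11719463.
SE = √(0.11719463) = 0.34234.

0.34234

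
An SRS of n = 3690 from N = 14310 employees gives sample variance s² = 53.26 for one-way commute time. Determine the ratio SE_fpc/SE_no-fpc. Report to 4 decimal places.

f = n/N = 3690/14310 = 0.25786164.
SE_no-fpc = √(s²/n) = 0.12013994; SE_fpc = √((1−f)s²/n) = 0.1034975.
Ratio = √(1−f) = 0.86147453.

0.8615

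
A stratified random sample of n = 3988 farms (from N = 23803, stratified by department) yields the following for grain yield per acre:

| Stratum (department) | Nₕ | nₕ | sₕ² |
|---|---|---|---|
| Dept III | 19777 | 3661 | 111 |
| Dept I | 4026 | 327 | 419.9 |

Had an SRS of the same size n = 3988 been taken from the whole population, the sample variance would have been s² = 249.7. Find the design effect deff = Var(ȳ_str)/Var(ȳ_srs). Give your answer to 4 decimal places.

0.9748

Var(ȳ_str) = Σ Wₕ²(1−fₕ)sₕ²/nₕ with Wₕ = Nₕ/23803:
  Dept III: (19777/23803)²·(1−3661/19777)·111/3661 = 0.017056013
  Dept I: (4026/23803)²·(1−327/4026)·419.9/327 = 0.033751481
  → Var(ȳ_str) = 0.050807494.
Var(ȳ_srs) = (1 − 3988/23803)·249.7/3988 = 0.052122564.
deff = 0.050807494 / 0.052122564 = 0.9748.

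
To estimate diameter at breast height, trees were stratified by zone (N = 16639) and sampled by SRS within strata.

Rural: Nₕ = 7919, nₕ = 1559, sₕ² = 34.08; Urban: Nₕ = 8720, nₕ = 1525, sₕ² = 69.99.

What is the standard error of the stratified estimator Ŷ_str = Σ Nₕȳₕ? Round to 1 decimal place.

Var(Ŷ_str) = Σₕ Nₕ²(1 − fₕ)sₕ²/nₕ.
Rural: 7919²·(1 − 1559/7919)·34.08/1559 = 1.1009838 × 10^6.
Urban: 8720²·(1 − 1525/8720)·69.99/1525 = 2.8794758 × 10^6.
Sum = 3.9804596 × 10^6.
SE = √(3.9804596 × 10^6) = 1995.1.

1995.1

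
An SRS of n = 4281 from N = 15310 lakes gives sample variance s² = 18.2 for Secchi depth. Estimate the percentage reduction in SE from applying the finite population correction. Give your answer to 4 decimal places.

f = n/N = 4281/15310 = 0.27962116.
SE_no-fpc = √(s²/n) = 0.065202325; SE_fpc = √((1−f)s²/n) = 0.05534056.
Ratio = √(1−f) = 0.84875134. Reduction = 100·(1 − 0.84875134) = 15.1249%.

15.1249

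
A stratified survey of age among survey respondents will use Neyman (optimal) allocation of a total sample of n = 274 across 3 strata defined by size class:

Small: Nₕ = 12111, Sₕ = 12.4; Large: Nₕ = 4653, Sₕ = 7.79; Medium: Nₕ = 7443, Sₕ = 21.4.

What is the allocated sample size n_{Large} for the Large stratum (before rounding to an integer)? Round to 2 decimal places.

28.73

Neyman allocation: nₕ = n·NₕSₕ / Σⱼ NⱼSⱼ.
Σ NⱼSⱼ = 12111·12.4 + 4653·7.79 + 7443·21.4 = 345703.47.
n_{Large} = 274·4653·7.79 / 345703.47 = 28.73.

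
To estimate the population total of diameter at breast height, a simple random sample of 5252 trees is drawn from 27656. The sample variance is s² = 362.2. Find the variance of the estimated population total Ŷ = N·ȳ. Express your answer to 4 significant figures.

4.273 × 10^7

Var(Ŷ) = N²·Var(ȳ) = N²·(1 − n/N)·s²/n.
f = 5252/27656 = 0.18990454; Var(ȳ) = 0.81009546·362.2/5252 = 0.055867589.
Var(Ŷ) = 27656² · 0.055867589 = 4.2730568 × 10^7.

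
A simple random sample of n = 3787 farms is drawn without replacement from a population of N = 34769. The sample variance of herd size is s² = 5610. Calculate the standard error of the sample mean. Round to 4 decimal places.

1.1489

Under SRS without replacement, Var(ȳ) = (1 − f)·s²/n with f = n/N = 3787/34769 = 0.10891886.
Var(ȳ) = (1 − 0.10891886)·5610/3787 = 0.89108114·1.4813837 = 1.3200331.
SE(ȳ) = √(1.3200331) = 1.1489.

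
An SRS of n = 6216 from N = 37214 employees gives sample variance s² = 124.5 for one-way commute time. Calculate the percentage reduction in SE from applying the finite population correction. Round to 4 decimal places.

f = n/N = 6216/37214 = 0.16703391.
SE_no-fpc = √(s²/n) = 0.1415237; SE_fpc = √((1−f)s²/n) = 0.1291644.
Ratio = √(1−f) = 0.91266976. Reduction = 100·(1 − 0.91266976) = 8.7330%.

8.7330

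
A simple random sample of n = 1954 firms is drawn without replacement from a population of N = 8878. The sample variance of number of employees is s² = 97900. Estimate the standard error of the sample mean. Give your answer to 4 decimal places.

6.2510

Under SRS without replacement, Var(ȳ) = (1 − f)·s²/n with f = n/N = 1954/8878 = 0.22009462.
Var(ȳ) = (1 − 0.22009462)·97900/1954 = 0.77990538·50.102354 = 39.075096.
SE(ȳ) = √(39.075096) = 6.2510.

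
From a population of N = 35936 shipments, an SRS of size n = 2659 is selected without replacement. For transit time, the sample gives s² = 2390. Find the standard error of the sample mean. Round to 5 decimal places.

Under SRS without replacement, Var(ȳ) = (1 − f)·s²/n with f = n/N = 2659/35936 = 0.07399265.
Var(ȳ) = (1 − 0.07399265)·2390/2659 = 0.92600735·0.89883415 = 0.83232702.
SE(ȳ) = √(0.83232702) = 0.91232.

0.91232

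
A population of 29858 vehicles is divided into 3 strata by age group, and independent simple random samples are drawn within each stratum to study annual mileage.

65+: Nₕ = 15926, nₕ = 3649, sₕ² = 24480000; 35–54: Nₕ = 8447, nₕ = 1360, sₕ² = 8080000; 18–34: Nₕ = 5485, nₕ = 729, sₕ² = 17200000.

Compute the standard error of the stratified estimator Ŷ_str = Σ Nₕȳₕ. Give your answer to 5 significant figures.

Var(Ŷ_str) = Σₕ Nₕ²(1 − fₕ)sₕ²/nₕ.
65+: 15926²·(1 − 3649/15926)·24480000/3649 = 1.311706 × 10^12.
35–54: 8447²·(1 − 1360/8447)·8080000/1360 = 3.5566193 × 10^11.
18–34: 5485²·(1 − 729/5485)·17200000/729 = 6.1548773 × 10^11.
Sum = 2.2828557 × 10^12.
SE = √(2.2828557 × 10^12) = 1.5109 × 10^6.

1.5109 × 10^6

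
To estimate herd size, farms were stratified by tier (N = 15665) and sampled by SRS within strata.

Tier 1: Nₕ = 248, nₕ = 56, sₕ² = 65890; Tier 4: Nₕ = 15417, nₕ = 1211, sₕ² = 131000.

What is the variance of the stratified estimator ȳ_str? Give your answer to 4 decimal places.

96.7751

Var(ȳ_str) = Σₕ Wₕ²(1 − fₕ)sₕ²/nₕ with Wₕ = Nₕ/N, N = 15665.
Tier 1: Wₕ = 0.01583147; term = 0.01583147²·(1 − 0.22580645)·65890/56 = 0.22830929.
Tier 4: Wₕ = 0.98416853; term = 0.98416853²·(1 − 0.07854965)·131000/1211 = 96.546834.
Sum = 96.775143.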